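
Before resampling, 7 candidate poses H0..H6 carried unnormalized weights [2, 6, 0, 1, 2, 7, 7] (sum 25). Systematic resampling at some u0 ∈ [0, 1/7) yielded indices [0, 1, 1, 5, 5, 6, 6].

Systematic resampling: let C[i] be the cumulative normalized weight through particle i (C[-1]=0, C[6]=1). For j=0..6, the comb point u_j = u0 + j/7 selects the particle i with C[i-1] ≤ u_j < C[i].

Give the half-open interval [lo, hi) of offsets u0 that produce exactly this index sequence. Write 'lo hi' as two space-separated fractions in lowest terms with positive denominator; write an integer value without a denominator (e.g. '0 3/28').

2/175 6/175

C = [2/25, 8/25, 8/25, 9/25, 11/25, 18/25, 1]
j=0 picked index 0: u0 ∈ [0, 2/25)
j=1 picked index 1: u0 ∈ [-11/175, 31/175)
j=2 picked index 1: u0 ∈ [-36/175, 6/175)
j=3 picked index 5: u0 ∈ [2/175, 51/175)
j=4 picked index 5: u0 ∈ [-23/175, 26/175)
j=5 picked index 6: u0 ∈ [1/175, 2/7)
j=6 picked index 6: u0 ∈ [-24/175, 1/7)
intersection: [2/175, 6/175)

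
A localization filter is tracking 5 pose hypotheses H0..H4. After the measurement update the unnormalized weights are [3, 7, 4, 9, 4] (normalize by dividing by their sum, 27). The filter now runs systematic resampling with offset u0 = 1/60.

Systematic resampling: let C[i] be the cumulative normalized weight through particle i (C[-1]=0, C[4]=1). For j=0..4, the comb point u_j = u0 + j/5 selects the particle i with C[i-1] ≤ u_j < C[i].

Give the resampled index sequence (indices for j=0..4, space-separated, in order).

C = [1/9, 10/27, 14/27, 23/27, 1]
j=0: u_0=1/60 ∈ [0, 1/9) → index 0
j=1: u_1=13/60 ∈ [1/9, 10/27) → index 1
j=2: u_2=5/12 ∈ [10/27, 14/27) → index 2
j=3: u_3=37/60 ∈ [14/27, 23/27) → index 3
j=4: u_4=49/60 ∈ [14/27, 23/27) → index 3

0 1 2 3 3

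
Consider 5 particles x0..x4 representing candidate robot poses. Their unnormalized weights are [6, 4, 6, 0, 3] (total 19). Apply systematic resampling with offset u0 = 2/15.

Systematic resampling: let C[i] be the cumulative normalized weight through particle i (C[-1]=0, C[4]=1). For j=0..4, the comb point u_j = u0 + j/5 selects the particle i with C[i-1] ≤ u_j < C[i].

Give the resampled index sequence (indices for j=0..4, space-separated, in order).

C = [6/19, 10/19, 16/19, 16/19, 1]
j=0: u_0=2/15 ∈ [0, 6/19) → index 0
j=1: u_1=1/3 ∈ [6/19, 10/19) → index 1
j=2: u_2=8/15 ∈ [10/19, 16/19) → index 2
j=3: u_3=11/15 ∈ [10/19, 16/19) → index 2
j=4: u_4=14/15 ∈ [16/19, 1) → index 4

0 1 2 2 4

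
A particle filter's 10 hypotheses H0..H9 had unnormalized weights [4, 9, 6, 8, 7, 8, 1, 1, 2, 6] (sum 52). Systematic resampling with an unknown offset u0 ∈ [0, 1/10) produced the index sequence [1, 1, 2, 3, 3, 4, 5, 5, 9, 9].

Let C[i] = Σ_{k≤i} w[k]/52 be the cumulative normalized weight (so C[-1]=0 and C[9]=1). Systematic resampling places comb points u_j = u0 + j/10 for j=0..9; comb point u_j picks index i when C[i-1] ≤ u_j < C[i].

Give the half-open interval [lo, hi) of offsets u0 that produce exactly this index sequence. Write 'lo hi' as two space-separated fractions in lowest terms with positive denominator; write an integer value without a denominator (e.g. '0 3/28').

C = [1/13, 1/4, 19/52, 27/52, 17/26, 21/26, 43/52, 11/13, 23/26, 1]
j=0 picked index 1: u0 ∈ [1/13, 1/4)
j=1 picked index 1: u0 ∈ [-3/130, 3/20)
j=2 picked index 2: u0 ∈ [1/20, 43/260)
j=3 picked index 3: u0 ∈ [17/260, 57/260)
j=4 picked index 3: u0 ∈ [-9/260, 31/260)
j=5 picked index 4: u0 ∈ [1/52, 2/13)
j=6 picked index 5: u0 ∈ [7/130, 27/130)
j=7 picked index 5: u0 ∈ [-3/65, 7/65)
j=8 picked index 9: u0 ∈ [11/130, 1/5)
j=9 picked index 9: u0 ∈ [-1/65, 1/10)
intersection: [11/130, 1/10)

11/130 1/10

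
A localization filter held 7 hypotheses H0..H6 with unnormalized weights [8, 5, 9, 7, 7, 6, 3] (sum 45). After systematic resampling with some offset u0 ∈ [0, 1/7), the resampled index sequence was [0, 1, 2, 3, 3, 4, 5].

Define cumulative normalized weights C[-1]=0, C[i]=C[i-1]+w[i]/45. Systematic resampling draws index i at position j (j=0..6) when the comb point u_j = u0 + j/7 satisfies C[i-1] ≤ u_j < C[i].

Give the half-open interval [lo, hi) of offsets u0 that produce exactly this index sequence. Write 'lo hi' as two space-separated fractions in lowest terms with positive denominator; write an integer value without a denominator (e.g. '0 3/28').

C = [8/45, 13/45, 22/45, 29/45, 4/5, 14/15, 1]
j=0 picked index 0: u0 ∈ [0, 8/45)
j=1 picked index 1: u0 ∈ [11/315, 46/315)
j=2 picked index 2: u0 ∈ [1/315, 64/315)
j=3 picked index 3: u0 ∈ [19/315, 68/315)
j=4 picked index 3: u0 ∈ [-26/315, 23/315)
j=5 picked index 4: u0 ∈ [-22/315, 3/35)
j=6 picked index 5: u0 ∈ [-2/35, 8/105)
intersection: [19/315, 23/315)

19/315 23/315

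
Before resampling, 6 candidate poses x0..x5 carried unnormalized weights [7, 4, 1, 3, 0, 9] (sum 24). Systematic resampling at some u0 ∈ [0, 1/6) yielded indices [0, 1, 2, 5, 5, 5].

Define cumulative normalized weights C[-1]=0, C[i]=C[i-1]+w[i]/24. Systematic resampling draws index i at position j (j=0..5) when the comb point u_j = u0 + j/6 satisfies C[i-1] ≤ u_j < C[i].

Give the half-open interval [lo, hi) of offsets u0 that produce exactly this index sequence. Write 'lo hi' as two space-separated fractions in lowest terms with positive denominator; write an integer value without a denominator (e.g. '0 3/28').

1/8 1/6

C = [7/24, 11/24, 1/2, 5/8, 5/8, 1]
j=0 picked index 0: u0 ∈ [0, 7/24)
j=1 picked index 1: u0 ∈ [1/8, 7/24)
j=2 picked index 2: u0 ∈ [1/8, 1/6)
j=3 picked index 5: u0 ∈ [1/8, 1/2)
j=4 picked index 5: u0 ∈ [-1/24, 1/3)
j=5 picked index 5: u0 ∈ [-5/24, 1/6)
intersection: [1/8, 1/6)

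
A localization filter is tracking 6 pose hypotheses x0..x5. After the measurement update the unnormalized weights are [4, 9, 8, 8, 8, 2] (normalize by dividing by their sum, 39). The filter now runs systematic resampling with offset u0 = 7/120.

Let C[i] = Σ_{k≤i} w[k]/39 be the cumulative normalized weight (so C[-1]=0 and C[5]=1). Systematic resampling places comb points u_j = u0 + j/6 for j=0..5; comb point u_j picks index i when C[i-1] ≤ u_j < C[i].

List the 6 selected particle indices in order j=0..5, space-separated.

C = [4/39, 1/3, 7/13, 29/39, 37/39, 1]
j=0: u_0=7/120 ∈ [0, 4/39) → index 0
j=1: u_1=9/40 ∈ [4/39, 1/3) → index 1
j=2: u_2=47/120 ∈ [1/3, 7/13) → index 2
j=3: u_3=67/120 ∈ [7/13, 29/39) → index 3
j=4: u_4=29/40 ∈ [7/13, 29/39) → index 3
j=5: u_5=107/120 ∈ [29/39, 37/39) → index 4

0 1 2 3 3 4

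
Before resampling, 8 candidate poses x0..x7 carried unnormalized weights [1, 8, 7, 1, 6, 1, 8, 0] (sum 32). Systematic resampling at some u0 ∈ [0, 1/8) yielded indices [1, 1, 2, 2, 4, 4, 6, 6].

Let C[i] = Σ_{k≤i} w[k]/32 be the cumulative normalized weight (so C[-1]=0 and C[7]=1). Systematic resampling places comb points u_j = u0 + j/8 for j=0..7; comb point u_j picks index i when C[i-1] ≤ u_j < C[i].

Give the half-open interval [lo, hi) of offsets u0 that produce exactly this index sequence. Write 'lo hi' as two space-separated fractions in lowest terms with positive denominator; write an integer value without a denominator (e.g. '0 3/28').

1/32 3/32

C = [1/32, 9/32, 1/2, 17/32, 23/32, 3/4, 1, 1]
j=0 picked index 1: u0 ∈ [1/32, 9/32)
j=1 picked index 1: u0 ∈ [-3/32, 5/32)
j=2 picked index 2: u0 ∈ [1/32, 1/4)
j=3 picked index 2: u0 ∈ [-3/32, 1/8)
j=4 picked index 4: u0 ∈ [1/32, 7/32)
j=5 picked index 4: u0 ∈ [-3/32, 3/32)
j=6 picked index 6: u0 ∈ [0, 1/4)
j=7 picked index 6: u0 ∈ [-1/8, 1/8)
intersection: [1/32, 3/32)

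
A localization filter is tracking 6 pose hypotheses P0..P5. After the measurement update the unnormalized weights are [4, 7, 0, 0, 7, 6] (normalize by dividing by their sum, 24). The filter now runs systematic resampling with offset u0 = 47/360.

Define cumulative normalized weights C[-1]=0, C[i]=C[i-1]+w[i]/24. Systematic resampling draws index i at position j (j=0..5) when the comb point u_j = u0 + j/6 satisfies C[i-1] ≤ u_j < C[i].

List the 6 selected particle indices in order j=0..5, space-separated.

C = [1/6, 11/24, 11/24, 11/24, 3/4, 1]
j=0: u_0=47/360 ∈ [0, 1/6) → index 0
j=1: u_1=107/360 ∈ [1/6, 11/24) → index 1
j=2: u_2=167/360 ∈ [11/24, 3/4) → index 4
j=3: u_3=227/360 ∈ [11/24, 3/4) → index 4
j=4: u_4=287/360 ∈ [3/4, 1) → index 5
j=5: u_5=347/360 ∈ [3/4, 1) → index 5

0 1 4 4 5 5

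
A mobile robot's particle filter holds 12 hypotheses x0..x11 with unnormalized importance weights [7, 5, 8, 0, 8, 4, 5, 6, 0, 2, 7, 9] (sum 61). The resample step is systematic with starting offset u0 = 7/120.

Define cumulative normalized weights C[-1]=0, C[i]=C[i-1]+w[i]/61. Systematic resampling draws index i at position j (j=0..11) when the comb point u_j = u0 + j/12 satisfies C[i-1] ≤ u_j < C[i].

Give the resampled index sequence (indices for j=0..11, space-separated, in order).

0 1 2 2 4 5 6 7 9 10 11 11

C = [7/61, 12/61, 20/61, 20/61, 28/61, 32/61, 37/61, 43/61, 43/61, 45/61, 52/61, 1]
j=0: u_0=7/120 ∈ [0, 7/61) → index 0
j=1: u_1=17/120 ∈ [7/61, 12/61) → index 1
j=2: u_2=9/40 ∈ [12/61, 20/61) → index 2
j=3: u_3=37/120 ∈ [12/61, 20/61) → index 2
j=4: u_4=47/120 ∈ [20/61, 28/61) → index 4
j=5: u_5=19/40 ∈ [28/61, 32/61) → index 5
j=6: u_6=67/120 ∈ [32/61, 37/61) → index 6
j=7: u_7=77/120 ∈ [37/61, 43/61) → index 7
j=8: u_8=29/40 ∈ [43/61, 45/61) → index 9
j=9: u_9=97/120 ∈ [45/61, 52/61) → index 10
j=10: u_10=107/120 ∈ [52/61, 1) → index 11
j=11: u_11=39/40 ∈ [52/61, 1) → index 11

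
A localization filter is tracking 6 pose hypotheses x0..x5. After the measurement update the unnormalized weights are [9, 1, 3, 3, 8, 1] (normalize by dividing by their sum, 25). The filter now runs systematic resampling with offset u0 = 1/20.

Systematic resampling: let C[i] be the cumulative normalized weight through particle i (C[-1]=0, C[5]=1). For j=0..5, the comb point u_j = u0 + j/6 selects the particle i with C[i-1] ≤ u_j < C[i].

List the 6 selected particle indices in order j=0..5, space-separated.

C = [9/25, 2/5, 13/25, 16/25, 24/25, 1]
j=0: u_0=1/20 ∈ [0, 9/25) → index 0
j=1: u_1=13/60 ∈ [0, 9/25) → index 0
j=2: u_2=23/60 ∈ [9/25, 2/5) → index 1
j=3: u_3=11/20 ∈ [13/25, 16/25) → index 3
j=4: u_4=43/60 ∈ [16/25, 24/25) → index 4
j=5: u_5=53/60 ∈ [16/25, 24/25) → index 4

0 0 1 3 4 4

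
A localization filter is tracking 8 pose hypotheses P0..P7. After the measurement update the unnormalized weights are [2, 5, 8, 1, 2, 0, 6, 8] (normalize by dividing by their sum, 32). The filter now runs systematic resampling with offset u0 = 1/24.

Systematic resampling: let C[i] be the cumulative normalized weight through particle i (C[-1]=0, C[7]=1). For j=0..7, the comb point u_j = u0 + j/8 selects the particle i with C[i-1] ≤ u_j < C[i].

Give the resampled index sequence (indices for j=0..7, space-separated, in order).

0 1 2 2 4 6 7 7

C = [1/16, 7/32, 15/32, 1/2, 9/16, 9/16, 3/4, 1]
j=0: u_0=1/24 ∈ [0, 1/16) → index 0
j=1: u_1=1/6 ∈ [1/16, 7/32) → index 1
j=2: u_2=7/24 ∈ [7/32, 15/32) → index 2
j=3: u_3=5/12 ∈ [7/32, 15/32) → index 2
j=4: u_4=13/24 ∈ [1/2, 9/16) → index 4
j=5: u_5=2/3 ∈ [9/16, 3/4) → index 6
j=6: u_6=19/24 ∈ [3/4, 1) → index 7
j=7: u_7=11/12 ∈ [3/4, 1) → index 7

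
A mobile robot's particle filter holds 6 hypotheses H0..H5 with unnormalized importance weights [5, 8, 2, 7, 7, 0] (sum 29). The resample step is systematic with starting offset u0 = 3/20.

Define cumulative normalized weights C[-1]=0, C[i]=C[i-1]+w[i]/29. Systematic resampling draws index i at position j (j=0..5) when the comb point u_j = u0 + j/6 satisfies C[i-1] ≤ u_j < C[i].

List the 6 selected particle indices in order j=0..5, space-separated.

0 1 2 3 4 4

C = [5/29, 13/29, 15/29, 22/29, 1, 1]
j=0: u_0=3/20 ∈ [0, 5/29) → index 0
j=1: u_1=19/60 ∈ [5/29, 13/29) → index 1
j=2: u_2=29/60 ∈ [13/29, 15/29) → index 2
j=3: u_3=13/20 ∈ [15/29, 22/29) → index 3
j=4: u_4=49/60 ∈ [22/29, 1) → index 4
j=5: u_5=59/60 ∈ [22/29, 1) → index 4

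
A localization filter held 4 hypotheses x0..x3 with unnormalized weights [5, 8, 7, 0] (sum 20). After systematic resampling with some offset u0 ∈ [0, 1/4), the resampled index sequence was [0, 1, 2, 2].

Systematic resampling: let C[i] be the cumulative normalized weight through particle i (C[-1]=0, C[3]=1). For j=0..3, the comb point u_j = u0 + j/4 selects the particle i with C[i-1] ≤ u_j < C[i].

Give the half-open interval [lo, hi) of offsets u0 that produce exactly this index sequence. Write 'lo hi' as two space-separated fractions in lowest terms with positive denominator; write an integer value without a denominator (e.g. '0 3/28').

3/20 1/4

C = [1/4, 13/20, 1, 1]
j=0 picked index 0: u0 ∈ [0, 1/4)
j=1 picked index 1: u0 ∈ [0, 2/5)
j=2 picked index 2: u0 ∈ [3/20, 1/2)
j=3 picked index 2: u0 ∈ [-1/10, 1/4)
intersection: [3/20, 1/4)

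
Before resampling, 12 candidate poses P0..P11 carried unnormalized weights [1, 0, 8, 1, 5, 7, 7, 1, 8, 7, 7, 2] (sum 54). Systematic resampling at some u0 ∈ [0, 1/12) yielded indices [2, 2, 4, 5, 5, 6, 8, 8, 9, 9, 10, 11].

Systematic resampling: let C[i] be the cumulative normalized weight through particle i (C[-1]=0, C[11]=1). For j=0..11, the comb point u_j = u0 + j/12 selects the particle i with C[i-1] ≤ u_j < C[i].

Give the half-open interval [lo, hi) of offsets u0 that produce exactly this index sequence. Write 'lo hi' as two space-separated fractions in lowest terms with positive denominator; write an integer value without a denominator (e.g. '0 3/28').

1/18 2/27

C = [1/54, 1/54, 1/6, 5/27, 5/18, 11/27, 29/54, 5/9, 19/27, 5/6, 26/27, 1]
j=0 picked index 2: u0 ∈ [1/54, 1/6)
j=1 picked index 2: u0 ∈ [-7/108, 1/12)
j=2 picked index 4: u0 ∈ [1/54, 1/9)
j=3 picked index 5: u0 ∈ [1/36, 17/108)
j=4 picked index 5: u0 ∈ [-1/18, 2/27)
j=5 picked index 6: u0 ∈ [-1/108, 13/108)
j=6 picked index 8: u0 ∈ [1/18, 11/54)
j=7 picked index 8: u0 ∈ [-1/36, 13/108)
j=8 picked index 9: u0 ∈ [1/27, 1/6)
j=9 picked index 9: u0 ∈ [-5/108, 1/12)
j=10 picked index 10: u0 ∈ [0, 7/54)
j=11 picked index 11: u0 ∈ [5/108, 1/12)
intersection: [1/18, 2/27)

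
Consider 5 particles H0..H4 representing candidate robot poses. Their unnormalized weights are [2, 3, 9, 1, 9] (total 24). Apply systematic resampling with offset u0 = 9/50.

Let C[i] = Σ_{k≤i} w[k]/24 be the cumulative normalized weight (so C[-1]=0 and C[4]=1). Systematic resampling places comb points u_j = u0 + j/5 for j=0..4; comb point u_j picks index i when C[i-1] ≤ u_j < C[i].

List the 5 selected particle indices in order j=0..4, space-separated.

1 2 2 4 4

C = [1/12, 5/24, 7/12, 5/8, 1]
j=0: u_0=9/50 ∈ [1/12, 5/24) → index 1
j=1: u_1=19/50 ∈ [5/24, 7/12) → index 2
j=2: u_2=29/50 ∈ [5/24, 7/12) → index 2
j=3: u_3=39/50 ∈ [5/8, 1) → index 4
j=4: u_4=49/50 ∈ [5/8, 1) → index 4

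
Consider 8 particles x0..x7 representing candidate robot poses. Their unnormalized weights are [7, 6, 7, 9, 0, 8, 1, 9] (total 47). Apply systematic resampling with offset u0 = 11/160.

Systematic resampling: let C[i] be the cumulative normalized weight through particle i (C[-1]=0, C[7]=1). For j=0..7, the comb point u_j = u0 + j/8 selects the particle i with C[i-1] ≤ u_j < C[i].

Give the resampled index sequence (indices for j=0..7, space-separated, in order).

0 1 2 3 3 5 7 7

C = [7/47, 13/47, 20/47, 29/47, 29/47, 37/47, 38/47, 1]
j=0: u_0=11/160 ∈ [0, 7/47) → index 0
j=1: u_1=31/160 ∈ [7/47, 13/47) → index 1
j=2: u_2=51/160 ∈ [13/47, 20/47) → index 2
j=3: u_3=71/160 ∈ [20/47, 29/47) → index 3
j=4: u_4=91/160 ∈ [20/47, 29/47) → index 3
j=5: u_5=111/160 ∈ [29/47, 37/47) → index 5
j=6: u_6=131/160 ∈ [38/47, 1) → index 7
j=7: u_7=151/160 ∈ [38/47, 1) → index 7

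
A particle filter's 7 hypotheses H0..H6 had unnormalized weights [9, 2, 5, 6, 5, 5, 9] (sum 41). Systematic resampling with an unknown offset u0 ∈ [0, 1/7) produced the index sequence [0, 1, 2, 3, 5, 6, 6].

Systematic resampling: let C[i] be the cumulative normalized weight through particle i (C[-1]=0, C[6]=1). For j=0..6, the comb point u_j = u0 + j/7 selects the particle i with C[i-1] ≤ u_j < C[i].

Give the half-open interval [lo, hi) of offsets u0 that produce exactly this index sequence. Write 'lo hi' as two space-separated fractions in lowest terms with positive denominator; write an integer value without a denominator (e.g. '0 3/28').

25/287 30/287

C = [9/41, 11/41, 16/41, 22/41, 27/41, 32/41, 1]
j=0 picked index 0: u0 ∈ [0, 9/41)
j=1 picked index 1: u0 ∈ [22/287, 36/287)
j=2 picked index 2: u0 ∈ [-5/287, 30/287)
j=3 picked index 3: u0 ∈ [-11/287, 31/287)
j=4 picked index 5: u0 ∈ [25/287, 60/287)
j=5 picked index 6: u0 ∈ [19/287, 2/7)
j=6 picked index 6: u0 ∈ [-22/287, 1/7)
intersection: [25/287, 30/287)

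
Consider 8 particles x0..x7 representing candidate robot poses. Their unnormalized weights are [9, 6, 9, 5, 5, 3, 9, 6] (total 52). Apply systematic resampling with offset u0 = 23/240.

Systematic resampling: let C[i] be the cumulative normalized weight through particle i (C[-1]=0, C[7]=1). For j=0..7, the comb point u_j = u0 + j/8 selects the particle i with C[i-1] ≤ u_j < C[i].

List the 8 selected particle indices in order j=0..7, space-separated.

C = [9/52, 15/52, 6/13, 29/52, 17/26, 37/52, 23/26, 1]
j=0: u_0=23/240 ∈ [0, 9/52) → index 0
j=1: u_1=53/240 ∈ [9/52, 15/52) → index 1
j=2: u_2=83/240 ∈ [15/52, 6/13) → index 2
j=3: u_3=113/240 ∈ [6/13, 29/52) → index 3
j=4: u_4=143/240 ∈ [29/52, 17/26) → index 4
j=5: u_5=173/240 ∈ [37/52, 23/26) → index 6
j=6: u_6=203/240 ∈ [37/52, 23/26) → index 6
j=7: u_7=233/240 ∈ [23/26, 1) → index 7

0 1 2 3 4 6 6 7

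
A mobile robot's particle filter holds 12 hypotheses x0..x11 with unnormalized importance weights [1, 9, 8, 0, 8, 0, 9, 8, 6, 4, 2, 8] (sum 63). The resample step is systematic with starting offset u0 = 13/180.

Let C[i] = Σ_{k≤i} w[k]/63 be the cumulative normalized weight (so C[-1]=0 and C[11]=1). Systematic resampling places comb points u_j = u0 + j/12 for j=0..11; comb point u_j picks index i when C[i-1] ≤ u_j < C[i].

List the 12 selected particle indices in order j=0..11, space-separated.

C = [1/63, 10/63, 2/7, 2/7, 26/63, 26/63, 5/9, 43/63, 7/9, 53/63, 55/63, 1]
j=0: u_0=13/180 ∈ [1/63, 10/63) → index 1
j=1: u_1=7/45 ∈ [1/63, 10/63) → index 1
j=2: u_2=43/180 ∈ [10/63, 2/7) → index 2
j=3: u_3=29/90 ∈ [2/7, 26/63) → index 4
j=4: u_4=73/180 ∈ [2/7, 26/63) → index 4
j=5: u_5=22/45 ∈ [26/63, 5/9) → index 6
j=6: u_6=103/180 ∈ [5/9, 43/63) → index 7
j=7: u_7=59/90 ∈ [5/9, 43/63) → index 7
j=8: u_8=133/180 ∈ [43/63, 7/9) → index 8
j=9: u_9=37/45 ∈ [7/9, 53/63) → index 9
j=10: u_10=163/180 ∈ [55/63, 1) → index 11
j=11: u_11=89/90 ∈ [55/63, 1) → index 11

1 1 2 4 4 6 7 7 8 9 11 11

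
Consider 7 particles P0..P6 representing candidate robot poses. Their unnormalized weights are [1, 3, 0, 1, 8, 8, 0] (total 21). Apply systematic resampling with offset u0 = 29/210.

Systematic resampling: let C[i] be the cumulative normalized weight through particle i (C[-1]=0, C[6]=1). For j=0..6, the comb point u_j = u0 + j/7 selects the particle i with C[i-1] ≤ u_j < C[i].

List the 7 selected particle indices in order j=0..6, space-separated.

C = [1/21, 4/21, 4/21, 5/21, 13/21, 1, 1]
j=0: u_0=29/210 ∈ [1/21, 4/21) → index 1
j=1: u_1=59/210 ∈ [5/21, 13/21) → index 4
j=2: u_2=89/210 ∈ [5/21, 13/21) → index 4
j=3: u_3=17/30 ∈ [5/21, 13/21) → index 4
j=4: u_4=149/210 ∈ [13/21, 1) → index 5
j=5: u_5=179/210 ∈ [13/21, 1) → index 5
j=6: u_6=209/210 ∈ [13/21, 1) → index 5

1 4 4 4 5 5 5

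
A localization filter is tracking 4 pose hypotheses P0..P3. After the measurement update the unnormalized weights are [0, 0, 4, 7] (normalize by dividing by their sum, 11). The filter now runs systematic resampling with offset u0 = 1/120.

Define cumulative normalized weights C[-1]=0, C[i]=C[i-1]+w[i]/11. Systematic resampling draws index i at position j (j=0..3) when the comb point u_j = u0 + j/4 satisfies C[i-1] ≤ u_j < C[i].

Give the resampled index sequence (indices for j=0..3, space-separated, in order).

2 2 3 3

C = [0, 0, 4/11, 1]
j=0: u_0=1/120 ∈ [0, 4/11) → index 2
j=1: u_1=31/120 ∈ [0, 4/11) → index 2
j=2: u_2=61/120 ∈ [4/11, 1) → index 3
j=3: u_3=91/120 ∈ [4/11, 1) → index 3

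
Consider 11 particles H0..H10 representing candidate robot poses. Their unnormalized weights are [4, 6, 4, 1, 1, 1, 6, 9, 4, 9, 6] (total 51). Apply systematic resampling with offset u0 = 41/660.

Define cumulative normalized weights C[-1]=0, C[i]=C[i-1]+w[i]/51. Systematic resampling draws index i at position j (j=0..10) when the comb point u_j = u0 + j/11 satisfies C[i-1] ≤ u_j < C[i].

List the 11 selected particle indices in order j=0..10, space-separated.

0 1 2 6 6 7 7 8 9 9 10

C = [4/51, 10/51, 14/51, 5/17, 16/51, 1/3, 23/51, 32/51, 12/17, 15/17, 1]
j=0: u_0=41/660 ∈ [0, 4/51) → index 0
j=1: u_1=101/660 ∈ [4/51, 10/51) → index 1
j=2: u_2=161/660 ∈ [10/51, 14/51) → index 2
j=3: u_3=221/660 ∈ [1/3, 23/51) → index 6
j=4: u_4=281/660 ∈ [1/3, 23/51) → index 6
j=5: u_5=31/60 ∈ [23/51, 32/51) → index 7
j=6: u_6=401/660 ∈ [23/51, 32/51) → index 7
j=7: u_7=461/660 ∈ [32/51, 12/17) → index 8
j=8: u_8=521/660 ∈ [12/17, 15/17) → index 9
j=9: u_9=581/660 ∈ [12/17, 15/17) → index 9
j=10: u_10=641/660 ∈ [15/17, 1) → index 10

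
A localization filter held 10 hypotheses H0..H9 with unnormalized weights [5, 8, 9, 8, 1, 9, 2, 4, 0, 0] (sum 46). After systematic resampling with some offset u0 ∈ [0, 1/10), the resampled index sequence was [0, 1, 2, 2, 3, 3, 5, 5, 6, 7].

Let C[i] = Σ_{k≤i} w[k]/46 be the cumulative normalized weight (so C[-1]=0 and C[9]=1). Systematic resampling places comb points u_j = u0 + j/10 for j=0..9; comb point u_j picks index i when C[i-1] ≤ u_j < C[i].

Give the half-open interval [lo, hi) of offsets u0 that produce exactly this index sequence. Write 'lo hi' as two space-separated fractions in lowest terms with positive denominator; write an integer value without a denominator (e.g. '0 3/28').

C = [5/46, 13/46, 11/23, 15/23, 31/46, 20/23, 21/23, 1, 1, 1]
j=0 picked index 0: u0 ∈ [0, 5/46)
j=1 picked index 1: u0 ∈ [1/115, 21/115)
j=2 picked index 2: u0 ∈ [19/230, 32/115)
j=3 picked index 2: u0 ∈ [-2/115, 41/230)
j=4 picked index 3: u0 ∈ [9/115, 29/115)
j=5 picked index 3: u0 ∈ [-1/46, 7/46)
j=6 picked index 5: u0 ∈ [17/230, 31/115)
j=7 picked index 5: u0 ∈ [-3/115, 39/230)
j=8 picked index 6: u0 ∈ [8/115, 13/115)
j=9 picked index 7: u0 ∈ [3/230, 1/10)
intersection: [19/230, 1/10)

19/230 1/10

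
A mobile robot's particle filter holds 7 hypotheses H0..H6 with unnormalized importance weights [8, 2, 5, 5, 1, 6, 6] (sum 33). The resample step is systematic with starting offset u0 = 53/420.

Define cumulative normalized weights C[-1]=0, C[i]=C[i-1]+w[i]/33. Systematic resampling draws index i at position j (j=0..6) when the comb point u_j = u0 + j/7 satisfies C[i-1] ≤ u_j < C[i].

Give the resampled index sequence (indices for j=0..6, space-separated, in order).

0 1 2 3 5 6 6

C = [8/33, 10/33, 5/11, 20/33, 7/11, 9/11, 1]
j=0: u_0=53/420 ∈ [0, 8/33) → index 0
j=1: u_1=113/420 ∈ [8/33, 10/33) → index 1
j=2: u_2=173/420 ∈ [10/33, 5/11) → index 2
j=3: u_3=233/420 ∈ [5/11, 20/33) → index 3
j=4: u_4=293/420 ∈ [7/11, 9/11) → index 5
j=5: u_5=353/420 ∈ [9/11, 1) → index 6
j=6: u_6=59/60 ∈ [9/11, 1) → index 6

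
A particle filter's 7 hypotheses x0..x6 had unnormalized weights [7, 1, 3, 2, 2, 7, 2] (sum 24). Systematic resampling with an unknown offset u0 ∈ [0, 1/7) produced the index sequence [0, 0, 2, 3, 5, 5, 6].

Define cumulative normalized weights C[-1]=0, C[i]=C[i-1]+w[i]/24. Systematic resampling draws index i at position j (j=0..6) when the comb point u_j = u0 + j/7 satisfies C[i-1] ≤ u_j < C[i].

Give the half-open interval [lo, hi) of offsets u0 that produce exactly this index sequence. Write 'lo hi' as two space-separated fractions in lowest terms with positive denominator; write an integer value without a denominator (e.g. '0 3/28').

5/84 19/168

C = [7/24, 1/3, 11/24, 13/24, 5/8, 11/12, 1]
j=0 picked index 0: u0 ∈ [0, 7/24)
j=1 picked index 0: u0 ∈ [-1/7, 25/168)
j=2 picked index 2: u0 ∈ [1/21, 29/168)
j=3 picked index 3: u0 ∈ [5/168, 19/168)
j=4 picked index 5: u0 ∈ [3/56, 29/84)
j=5 picked index 5: u0 ∈ [-5/56, 17/84)
j=6 picked index 6: u0 ∈ [5/84, 1/7)
intersection: [5/84, 19/168)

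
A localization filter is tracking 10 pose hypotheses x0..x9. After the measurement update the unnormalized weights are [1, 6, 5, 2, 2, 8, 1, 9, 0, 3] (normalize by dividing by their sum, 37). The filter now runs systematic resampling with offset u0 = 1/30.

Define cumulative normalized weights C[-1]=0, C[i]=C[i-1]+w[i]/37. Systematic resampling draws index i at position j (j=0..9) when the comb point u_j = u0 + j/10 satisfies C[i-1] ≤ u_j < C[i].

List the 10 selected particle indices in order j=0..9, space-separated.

C = [1/37, 7/37, 12/37, 14/37, 16/37, 24/37, 25/37, 34/37, 34/37, 1]
j=0: u_0=1/30 ∈ [1/37, 7/37) → index 1
j=1: u_1=2/15 ∈ [1/37, 7/37) → index 1
j=2: u_2=7/30 ∈ [7/37, 12/37) → index 2
j=3: u_3=1/3 ∈ [12/37, 14/37) → index 3
j=4: u_4=13/30 ∈ [16/37, 24/37) → index 5
j=5: u_5=8/15 ∈ [16/37, 24/37) → index 5
j=6: u_6=19/30 ∈ [16/37, 24/37) → index 5
j=7: u_7=11/15 ∈ [25/37, 34/37) → index 7
j=8: u_8=5/6 ∈ [25/37, 34/37) → index 7
j=9: u_9=14/15 ∈ [34/37, 1) → index 9

1 1 2 3 5 5 5 7 7 9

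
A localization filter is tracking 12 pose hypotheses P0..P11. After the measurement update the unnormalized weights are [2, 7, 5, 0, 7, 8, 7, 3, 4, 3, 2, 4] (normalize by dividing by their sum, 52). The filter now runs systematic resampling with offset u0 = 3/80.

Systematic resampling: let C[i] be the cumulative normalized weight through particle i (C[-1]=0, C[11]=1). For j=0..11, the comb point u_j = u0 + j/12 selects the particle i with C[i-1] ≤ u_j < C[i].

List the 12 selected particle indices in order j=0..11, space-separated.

C = [1/26, 9/52, 7/26, 7/26, 21/52, 29/52, 9/13, 3/4, 43/52, 23/26, 12/13, 1]
j=0: u_0=3/80 ∈ [0, 1/26) → index 0
j=1: u_1=29/240 ∈ [1/26, 9/52) → index 1
j=2: u_2=49/240 ∈ [9/52, 7/26) → index 2
j=3: u_3=23/80 ∈ [7/26, 21/52) → index 4
j=4: u_4=89/240 ∈ [7/26, 21/52) → index 4
j=5: u_5=109/240 ∈ [21/52, 29/52) → index 5
j=6: u_6=43/80 ∈ [21/52, 29/52) → index 5
j=7: u_7=149/240 ∈ [29/52, 9/13) → index 6
j=8: u_8=169/240 ∈ [9/13, 3/4) → index 7
j=9: u_9=63/80 ∈ [3/4, 43/52) → index 8
j=10: u_10=209/240 ∈ [43/52, 23/26) → index 9
j=11: u_11=229/240 ∈ [12/13, 1) → index 11

0 1 2 4 4 5 5 6 7 8 9 11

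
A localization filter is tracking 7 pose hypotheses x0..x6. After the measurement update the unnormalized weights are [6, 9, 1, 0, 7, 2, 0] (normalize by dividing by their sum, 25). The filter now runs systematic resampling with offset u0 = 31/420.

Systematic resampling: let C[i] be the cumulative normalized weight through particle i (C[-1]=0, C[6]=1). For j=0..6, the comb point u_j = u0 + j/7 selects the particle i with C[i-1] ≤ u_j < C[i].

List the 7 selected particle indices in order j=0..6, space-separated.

0 0 1 1 4 4 5

C = [6/25, 3/5, 16/25, 16/25, 23/25, 1, 1]
j=0: u_0=31/420 ∈ [0, 6/25) → index 0
j=1: u_1=13/60 ∈ [0, 6/25) → index 0
j=2: u_2=151/420 ∈ [6/25, 3/5) → index 1
j=3: u_3=211/420 ∈ [6/25, 3/5) → index 1
j=4: u_4=271/420 ∈ [16/25, 23/25) → index 4
j=5: u_5=331/420 ∈ [16/25, 23/25) → index 4
j=6: u_6=391/420 ∈ [23/25, 1) → index 5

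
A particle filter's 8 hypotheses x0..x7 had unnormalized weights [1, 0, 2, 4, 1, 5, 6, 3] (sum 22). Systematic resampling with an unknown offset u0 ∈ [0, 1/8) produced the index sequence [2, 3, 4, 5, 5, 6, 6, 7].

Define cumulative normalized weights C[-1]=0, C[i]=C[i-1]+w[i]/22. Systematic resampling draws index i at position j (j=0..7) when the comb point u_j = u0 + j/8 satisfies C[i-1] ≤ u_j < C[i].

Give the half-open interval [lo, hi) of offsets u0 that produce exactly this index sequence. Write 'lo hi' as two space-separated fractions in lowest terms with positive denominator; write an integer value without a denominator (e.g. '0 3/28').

C = [1/22, 1/22, 3/22, 7/22, 4/11, 13/22, 19/22, 1]
j=0 picked index 2: u0 ∈ [1/22, 3/22)
j=1 picked index 3: u0 ∈ [1/88, 17/88)
j=2 picked index 4: u0 ∈ [3/44, 5/44)
j=3 picked index 5: u0 ∈ [-1/88, 19/88)
j=4 picked index 5: u0 ∈ [-3/22, 1/11)
j=5 picked index 6: u0 ∈ [-3/88, 21/88)
j=6 picked index 6: u0 ∈ [-7/44, 5/44)
j=7 picked index 7: u0 ∈ [-1/88, 1/8)
intersection: [3/44, 1/11)

3/44 1/11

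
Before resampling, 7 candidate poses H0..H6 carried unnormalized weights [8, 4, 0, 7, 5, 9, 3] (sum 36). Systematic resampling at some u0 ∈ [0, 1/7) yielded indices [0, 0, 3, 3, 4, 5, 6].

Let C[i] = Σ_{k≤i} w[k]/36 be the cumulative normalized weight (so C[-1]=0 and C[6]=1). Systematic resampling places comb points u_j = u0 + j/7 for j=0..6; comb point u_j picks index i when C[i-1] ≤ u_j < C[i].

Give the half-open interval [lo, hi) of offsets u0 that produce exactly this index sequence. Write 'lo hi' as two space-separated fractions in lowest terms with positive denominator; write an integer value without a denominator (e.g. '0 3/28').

5/84 5/63

C = [2/9, 1/3, 1/3, 19/36, 2/3, 11/12, 1]
j=0 picked index 0: u0 ∈ [0, 2/9)
j=1 picked index 0: u0 ∈ [-1/7, 5/63)
j=2 picked index 3: u0 ∈ [1/21, 61/252)
j=3 picked index 3: u0 ∈ [-2/21, 25/252)
j=4 picked index 4: u0 ∈ [-11/252, 2/21)
j=5 picked index 5: u0 ∈ [-1/21, 17/84)
j=6 picked index 6: u0 ∈ [5/84, 1/7)
intersection: [5/84, 5/63)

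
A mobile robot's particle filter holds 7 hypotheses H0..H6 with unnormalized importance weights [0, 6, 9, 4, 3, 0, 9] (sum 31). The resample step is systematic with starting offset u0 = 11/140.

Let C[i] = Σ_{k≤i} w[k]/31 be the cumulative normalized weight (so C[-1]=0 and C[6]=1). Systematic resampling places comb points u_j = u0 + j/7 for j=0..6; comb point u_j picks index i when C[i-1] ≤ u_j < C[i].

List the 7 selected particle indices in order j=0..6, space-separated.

1 2 2 3 4 6 6

C = [0, 6/31, 15/31, 19/31, 22/31, 22/31, 1]
j=0: u_0=11/140 ∈ [0, 6/31) → index 1
j=1: u_1=31/140 ∈ [6/31, 15/31) → index 2
j=2: u_2=51/140 ∈ [6/31, 15/31) → index 2
j=3: u_3=71/140 ∈ [15/31, 19/31) → index 3
j=4: u_4=13/20 ∈ [19/31, 22/31) → index 4
j=5: u_5=111/140 ∈ [22/31, 1) → index 6
j=6: u_6=131/140 ∈ [22/31, 1) → index 6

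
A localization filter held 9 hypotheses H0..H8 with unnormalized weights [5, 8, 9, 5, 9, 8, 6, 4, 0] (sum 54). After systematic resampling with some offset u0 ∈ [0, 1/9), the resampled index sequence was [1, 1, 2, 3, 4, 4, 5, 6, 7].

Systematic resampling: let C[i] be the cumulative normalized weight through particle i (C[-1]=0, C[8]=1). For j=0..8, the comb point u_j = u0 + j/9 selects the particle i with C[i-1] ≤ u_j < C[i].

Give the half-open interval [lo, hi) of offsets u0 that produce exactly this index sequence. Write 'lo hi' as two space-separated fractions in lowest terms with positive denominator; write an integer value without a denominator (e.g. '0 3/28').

C = [5/54, 13/54, 11/27, 1/2, 2/3, 22/27, 25/27, 1, 1]
j=0 picked index 1: u0 ∈ [5/54, 13/54)
j=1 picked index 1: u0 ∈ [-1/54, 7/54)
j=2 picked index 2: u0 ∈ [1/54, 5/27)
j=3 picked index 3: u0 ∈ [2/27, 1/6)
j=4 picked index 4: u0 ∈ [1/18, 2/9)
j=5 picked index 4: u0 ∈ [-1/18, 1/9)
j=6 picked index 5: u0 ∈ [0, 4/27)
j=7 picked index 6: u0 ∈ [1/27, 4/27)
j=8 picked index 7: u0 ∈ [1/27, 1/9)
intersection: [5/54, 1/9)

5/54 1/9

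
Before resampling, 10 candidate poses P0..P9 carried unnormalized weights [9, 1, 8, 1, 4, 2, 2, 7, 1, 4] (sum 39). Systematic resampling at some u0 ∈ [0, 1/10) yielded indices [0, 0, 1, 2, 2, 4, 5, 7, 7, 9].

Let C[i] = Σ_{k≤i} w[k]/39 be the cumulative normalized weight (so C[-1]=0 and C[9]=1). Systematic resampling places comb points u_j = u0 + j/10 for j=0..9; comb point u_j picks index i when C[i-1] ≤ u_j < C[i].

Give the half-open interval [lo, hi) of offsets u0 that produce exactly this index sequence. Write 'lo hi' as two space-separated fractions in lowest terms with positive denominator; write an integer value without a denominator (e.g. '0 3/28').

2/65 8/195

C = [3/13, 10/39, 6/13, 19/39, 23/39, 25/39, 9/13, 34/39, 35/39, 1]
j=0 picked index 0: u0 ∈ [0, 3/13)
j=1 picked index 0: u0 ∈ [-1/10, 17/130)
j=2 picked index 1: u0 ∈ [2/65, 11/195)
j=3 picked index 2: u0 ∈ [-17/390, 21/130)
j=4 picked index 2: u0 ∈ [-28/195, 4/65)
j=5 picked index 4: u0 ∈ [-1/78, 7/78)
j=6 picked index 5: u0 ∈ [-2/195, 8/195)
j=7 picked index 7: u0 ∈ [-1/130, 67/390)
j=8 picked index 7: u0 ∈ [-7/65, 14/195)
j=9 picked index 9: u0 ∈ [-1/390, 1/10)
intersection: [2/65, 8/195)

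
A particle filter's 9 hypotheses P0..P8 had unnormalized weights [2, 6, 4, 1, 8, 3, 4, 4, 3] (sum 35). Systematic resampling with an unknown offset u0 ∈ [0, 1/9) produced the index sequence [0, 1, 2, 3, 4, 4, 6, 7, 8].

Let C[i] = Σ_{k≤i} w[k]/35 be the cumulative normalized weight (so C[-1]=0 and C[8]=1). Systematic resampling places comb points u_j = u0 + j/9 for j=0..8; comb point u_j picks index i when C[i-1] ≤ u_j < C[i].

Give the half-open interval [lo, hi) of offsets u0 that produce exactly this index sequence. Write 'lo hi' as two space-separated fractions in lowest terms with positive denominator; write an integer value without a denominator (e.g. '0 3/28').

8/315 4/105

C = [2/35, 8/35, 12/35, 13/35, 3/5, 24/35, 4/5, 32/35, 1]
j=0 picked index 0: u0 ∈ [0, 2/35)
j=1 picked index 1: u0 ∈ [-17/315, 37/315)
j=2 picked index 2: u0 ∈ [2/315, 38/315)
j=3 picked index 3: u0 ∈ [1/105, 4/105)
j=4 picked index 4: u0 ∈ [-23/315, 7/45)
j=5 picked index 4: u0 ∈ [-58/315, 2/45)
j=6 picked index 6: u0 ∈ [2/105, 2/15)
j=7 picked index 7: u0 ∈ [1/45, 43/315)
j=8 picked index 8: u0 ∈ [8/315, 1/9)
intersection: [8/315, 4/105)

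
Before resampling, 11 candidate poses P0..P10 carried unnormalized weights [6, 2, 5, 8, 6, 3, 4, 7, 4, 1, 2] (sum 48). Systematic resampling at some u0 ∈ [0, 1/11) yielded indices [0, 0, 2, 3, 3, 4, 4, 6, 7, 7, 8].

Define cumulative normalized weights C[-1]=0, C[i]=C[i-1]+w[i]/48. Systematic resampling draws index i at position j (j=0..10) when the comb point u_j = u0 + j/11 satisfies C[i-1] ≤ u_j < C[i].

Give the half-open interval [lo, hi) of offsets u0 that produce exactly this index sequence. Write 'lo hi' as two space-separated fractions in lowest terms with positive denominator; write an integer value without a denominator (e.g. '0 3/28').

C = [1/8, 1/6, 13/48, 7/16, 9/16, 5/8, 17/24, 41/48, 15/16, 23/24, 1]
j=0 picked index 0: u0 ∈ [0, 1/8)
j=1 picked index 0: u0 ∈ [-1/11, 3/88)
j=2 picked index 2: u0 ∈ [-1/66, 47/528)
j=3 picked index 3: u0 ∈ [-1/528, 29/176)
j=4 picked index 3: u0 ∈ [-49/528, 13/176)
j=5 picked index 4: u0 ∈ [-3/176, 19/176)
j=6 picked index 4: u0 ∈ [-19/176, 3/176)
j=7 picked index 6: u0 ∈ [-1/88, 19/264)
j=8 picked index 7: u0 ∈ [-5/264, 67/528)
j=9 picked index 7: u0 ∈ [-29/264, 19/528)
j=10 picked index 8: u0 ∈ [-29/528, 5/176)
intersection: [0, 3/176)

0 3/176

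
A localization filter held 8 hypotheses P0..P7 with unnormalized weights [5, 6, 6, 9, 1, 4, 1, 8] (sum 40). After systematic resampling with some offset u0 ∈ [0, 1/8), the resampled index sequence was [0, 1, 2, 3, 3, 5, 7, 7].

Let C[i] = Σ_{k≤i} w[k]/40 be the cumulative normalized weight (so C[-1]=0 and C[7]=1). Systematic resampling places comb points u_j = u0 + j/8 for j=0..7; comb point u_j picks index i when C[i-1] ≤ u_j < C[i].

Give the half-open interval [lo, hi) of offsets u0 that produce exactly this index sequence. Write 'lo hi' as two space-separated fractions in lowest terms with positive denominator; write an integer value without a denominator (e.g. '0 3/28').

C = [1/8, 11/40, 17/40, 13/20, 27/40, 31/40, 4/5, 1]
j=0 picked index 0: u0 ∈ [0, 1/8)
j=1 picked index 1: u0 ∈ [0, 3/20)
j=2 picked index 2: u0 ∈ [1/40, 7/40)
j=3 picked index 3: u0 ∈ [1/20, 11/40)
j=4 picked index 3: u0 ∈ [-3/40, 3/20)
j=5 picked index 5: u0 ∈ [1/20, 3/20)
j=6 picked index 7: u0 ∈ [1/20, 1/4)
j=7 picked index 7: u0 ∈ [-3/40, 1/8)
intersection: [1/20, 1/8)

1/20 1/8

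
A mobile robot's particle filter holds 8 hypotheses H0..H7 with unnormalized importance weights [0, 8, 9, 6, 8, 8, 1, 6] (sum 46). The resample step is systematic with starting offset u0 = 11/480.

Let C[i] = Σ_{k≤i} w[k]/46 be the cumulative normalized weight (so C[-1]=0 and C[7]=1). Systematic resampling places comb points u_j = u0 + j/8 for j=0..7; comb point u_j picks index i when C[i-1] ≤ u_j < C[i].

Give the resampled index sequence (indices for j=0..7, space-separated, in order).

1 1 2 3 4 4 5 7

C = [0, 4/23, 17/46, 1/2, 31/46, 39/46, 20/23, 1]
j=0: u_0=11/480 ∈ [0, 4/23) → index 1
j=1: u_1=71/480 ∈ [0, 4/23) → index 1
j=2: u_2=131/480 ∈ [4/23, 17/46) → index 2
j=3: u_3=191/480 ∈ [17/46, 1/2) → index 3
j=4: u_4=251/480 ∈ [1/2, 31/46) → index 4
j=5: u_5=311/480 ∈ [1/2, 31/46) → index 4
j=6: u_6=371/480 ∈ [31/46, 39/46) → index 5
j=7: u_7=431/480 ∈ [20/23, 1) → index 7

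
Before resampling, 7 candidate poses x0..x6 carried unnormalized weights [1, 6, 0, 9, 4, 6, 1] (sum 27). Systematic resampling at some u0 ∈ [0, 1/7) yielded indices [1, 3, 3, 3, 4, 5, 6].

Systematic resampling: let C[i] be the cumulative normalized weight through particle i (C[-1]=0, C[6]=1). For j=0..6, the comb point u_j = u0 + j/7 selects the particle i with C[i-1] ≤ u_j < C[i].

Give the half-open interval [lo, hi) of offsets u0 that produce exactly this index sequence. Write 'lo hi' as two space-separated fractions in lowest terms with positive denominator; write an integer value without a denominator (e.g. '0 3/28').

C = [1/27, 7/27, 7/27, 16/27, 20/27, 26/27, 1]
j=0 picked index 1: u0 ∈ [1/27, 7/27)
j=1 picked index 3: u0 ∈ [22/189, 85/189)
j=2 picked index 3: u0 ∈ [-5/189, 58/189)
j=3 picked index 3: u0 ∈ [-32/189, 31/189)
j=4 picked index 4: u0 ∈ [4/189, 32/189)
j=5 picked index 5: u0 ∈ [5/189, 47/189)
j=6 picked index 6: u0 ∈ [20/189, 1/7)
intersection: [22/189, 1/7)

22/189 1/7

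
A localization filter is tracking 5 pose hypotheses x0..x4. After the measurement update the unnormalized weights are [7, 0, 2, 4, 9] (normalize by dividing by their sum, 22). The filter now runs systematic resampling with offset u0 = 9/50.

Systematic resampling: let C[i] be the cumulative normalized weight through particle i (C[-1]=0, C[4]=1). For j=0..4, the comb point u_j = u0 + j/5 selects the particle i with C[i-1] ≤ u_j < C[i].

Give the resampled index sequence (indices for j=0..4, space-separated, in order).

0 2 3 4 4

C = [7/22, 7/22, 9/22, 13/22, 1]
j=0: u_0=9/50 ∈ [0, 7/22) → index 0
j=1: u_1=19/50 ∈ [7/22, 9/22) → index 2
j=2: u_2=29/50 ∈ [9/22, 13/22) → index 3
j=3: u_3=39/50 ∈ [13/22, 1) → index 4
j=4: u_4=49/50 ∈ [13/22, 1) → index 4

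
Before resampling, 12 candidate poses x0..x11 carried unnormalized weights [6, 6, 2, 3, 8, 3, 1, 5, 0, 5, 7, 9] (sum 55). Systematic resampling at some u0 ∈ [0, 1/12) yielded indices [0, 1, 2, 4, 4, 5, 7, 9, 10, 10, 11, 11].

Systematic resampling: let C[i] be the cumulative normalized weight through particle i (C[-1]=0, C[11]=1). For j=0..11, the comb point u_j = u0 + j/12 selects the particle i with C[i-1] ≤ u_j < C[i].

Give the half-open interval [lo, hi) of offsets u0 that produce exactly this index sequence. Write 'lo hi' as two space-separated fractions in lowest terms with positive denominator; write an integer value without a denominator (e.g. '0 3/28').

13/220 1/12

C = [6/55, 12/55, 14/55, 17/55, 5/11, 28/55, 29/55, 34/55, 34/55, 39/55, 46/55, 1]
j=0 picked index 0: u0 ∈ [0, 6/55)
j=1 picked index 1: u0 ∈ [17/660, 89/660)
j=2 picked index 2: u0 ∈ [17/330, 29/330)
j=3 picked index 4: u0 ∈ [13/220, 9/44)
j=4 picked index 4: u0 ∈ [-4/165, 4/33)
j=5 picked index 5: u0 ∈ [5/132, 61/660)
j=6 picked index 7: u0 ∈ [3/110, 13/110)
j=7 picked index 9: u0 ∈ [23/660, 83/660)
j=8 picked index 10: u0 ∈ [7/165, 28/165)
j=9 picked index 10: u0 ∈ [-9/220, 19/220)
j=10 picked index 11: u0 ∈ [1/330, 1/6)
j=11 picked index 11: u0 ∈ [-53/660, 1/12)
intersection: [13/220, 1/12)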